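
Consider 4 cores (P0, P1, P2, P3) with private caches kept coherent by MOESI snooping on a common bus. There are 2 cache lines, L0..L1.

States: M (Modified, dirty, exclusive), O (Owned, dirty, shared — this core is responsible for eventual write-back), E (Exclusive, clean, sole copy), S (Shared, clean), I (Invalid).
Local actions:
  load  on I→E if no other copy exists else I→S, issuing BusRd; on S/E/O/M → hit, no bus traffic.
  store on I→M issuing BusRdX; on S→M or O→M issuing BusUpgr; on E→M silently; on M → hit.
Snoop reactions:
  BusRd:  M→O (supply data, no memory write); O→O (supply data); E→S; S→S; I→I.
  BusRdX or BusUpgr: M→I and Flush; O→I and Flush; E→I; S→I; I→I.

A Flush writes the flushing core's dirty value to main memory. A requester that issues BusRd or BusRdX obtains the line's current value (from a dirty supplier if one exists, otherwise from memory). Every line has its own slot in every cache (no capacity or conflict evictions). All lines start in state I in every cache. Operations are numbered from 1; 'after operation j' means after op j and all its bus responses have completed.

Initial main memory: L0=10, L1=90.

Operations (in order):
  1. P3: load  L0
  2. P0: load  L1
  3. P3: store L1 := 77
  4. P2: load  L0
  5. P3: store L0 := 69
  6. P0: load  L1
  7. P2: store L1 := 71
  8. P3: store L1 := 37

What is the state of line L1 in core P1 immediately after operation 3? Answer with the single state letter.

step 1: P3: load  L0  ⟶  IIIE  (L0)  txn=BusRd  M[L0]=10
step 2: P0: load  L1  ⟶  EIII  (L1)  txn=BusRd  M[L1]=90
step 3: P3: store L1 := 77  ⟶  IIIM  (L1)  txn=BusRdX  M[L1]=90
step 4: P2: load  L0  ⟶  IISS  (L0)  txn=BusRd  M[L0]=10
step 5: P3: store L0 := 69  ⟶  IIIM  (L0)  txn=BusUpgr  M[L0]=10
step 6: P0: load  L1  ⟶  SIIO  (L1)  txn=BusRd  M[L1]=90
step 7: P2: store L1 := 71  ⟶  IIMI  (L1)  txn=BusRdX+Flush  M[L1]=77
step 8: P3: store L1 := 37  ⟶  IIIM  (L1)  txn=BusRdX+Flush  M[L1]=71

state = I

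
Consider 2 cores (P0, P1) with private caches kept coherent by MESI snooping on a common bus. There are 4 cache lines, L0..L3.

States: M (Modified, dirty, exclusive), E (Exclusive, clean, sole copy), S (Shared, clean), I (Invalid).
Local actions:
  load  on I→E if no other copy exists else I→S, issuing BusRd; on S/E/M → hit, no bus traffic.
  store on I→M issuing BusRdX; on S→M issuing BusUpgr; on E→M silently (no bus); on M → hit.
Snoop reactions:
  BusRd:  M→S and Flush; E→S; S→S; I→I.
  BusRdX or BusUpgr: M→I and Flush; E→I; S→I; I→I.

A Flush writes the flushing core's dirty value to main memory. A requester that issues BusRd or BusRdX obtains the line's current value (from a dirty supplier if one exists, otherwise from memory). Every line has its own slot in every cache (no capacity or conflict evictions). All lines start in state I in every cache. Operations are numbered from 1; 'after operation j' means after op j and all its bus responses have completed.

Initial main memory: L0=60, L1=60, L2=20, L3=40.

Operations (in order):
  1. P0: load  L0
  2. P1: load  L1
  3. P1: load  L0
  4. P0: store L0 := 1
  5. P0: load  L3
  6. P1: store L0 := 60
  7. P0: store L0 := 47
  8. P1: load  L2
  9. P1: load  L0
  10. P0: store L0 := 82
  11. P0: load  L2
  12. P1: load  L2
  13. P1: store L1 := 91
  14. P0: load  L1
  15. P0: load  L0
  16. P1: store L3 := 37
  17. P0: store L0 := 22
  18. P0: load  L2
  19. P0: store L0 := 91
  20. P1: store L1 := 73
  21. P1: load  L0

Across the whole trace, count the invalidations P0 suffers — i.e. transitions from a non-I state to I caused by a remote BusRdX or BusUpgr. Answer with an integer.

1. P0: load  L0  bus=[BusRd]  L0: P0=E P1=I  mem[L0]=60
2. P1: load  L1  bus=[BusRd]  L1: P0=I P1=E  mem[L1]=60
3. P1: load  L0  bus=[BusRd]  L0: P0=S P1=S  mem[L0]=60
4. P0: store L0 := 1  bus=[BusUpgr]  L0: P0=M P1=I  mem[L0]=60
5. P0: load  L3  bus=[BusRd]  L3: P0=E P1=I  mem[L3]=40
6. P1: store L0 := 60  bus=[BusRdX,Flush]  L0: P0=I P1=M  mem[L0]=1
7. P0: store L0 := 47  bus=[BusRdX,Flush]  L0: P0=M P1=I  mem[L0]=60
8. P1: load  L2  bus=[BusRd]  L2: P0=I P1=E  mem[L2]=20
9. P1: load  L0  bus=[BusRd,Flush]  L0: P0=S P1=S  mem[L0]=47
10. P0: store L0 := 82  bus=[BusUpgr]  L0: P0=M P1=I  mem[L0]=47
11. P0: load  L2  bus=[BusRd]  L2: P0=S P1=S  mem[L2]=20
12. P1: load  L2  bus=[-]  L2: P0=S P1=S  mem[L2]=20
13. P1: store L1 := 91  bus=[-]  L1: P0=I P1=M  mem[L1]=60
14. P0: load  L1  bus=[BusRd,Flush]  L1: P0=S P1=S  mem[L1]=91
15. P0: load  L0  bus=[-]  L0: P0=M P1=I  mem[L0]=47
16. P1: store L3 := 37  bus=[BusRdX]  L3: P0=I P1=M  mem[L3]=40
17. P0: store L0 := 22  bus=[-]  L0: P0=M P1=I  mem[L0]=47
18. P0: load  L2  bus=[-]  L2: P0=S P1=S  mem[L2]=20
19. P0: store L0 := 91  bus=[-]  L0: P0=M P1=I  mem[L0]=47
20. P1: store L1 := 73  bus=[BusUpgr]  L1: P0=I P1=M  mem[L1]=91
21. P1: load  L0  bus=[BusRd,Flush]  L0: P0=S P1=S  mem[L0]=91

invalidations = 3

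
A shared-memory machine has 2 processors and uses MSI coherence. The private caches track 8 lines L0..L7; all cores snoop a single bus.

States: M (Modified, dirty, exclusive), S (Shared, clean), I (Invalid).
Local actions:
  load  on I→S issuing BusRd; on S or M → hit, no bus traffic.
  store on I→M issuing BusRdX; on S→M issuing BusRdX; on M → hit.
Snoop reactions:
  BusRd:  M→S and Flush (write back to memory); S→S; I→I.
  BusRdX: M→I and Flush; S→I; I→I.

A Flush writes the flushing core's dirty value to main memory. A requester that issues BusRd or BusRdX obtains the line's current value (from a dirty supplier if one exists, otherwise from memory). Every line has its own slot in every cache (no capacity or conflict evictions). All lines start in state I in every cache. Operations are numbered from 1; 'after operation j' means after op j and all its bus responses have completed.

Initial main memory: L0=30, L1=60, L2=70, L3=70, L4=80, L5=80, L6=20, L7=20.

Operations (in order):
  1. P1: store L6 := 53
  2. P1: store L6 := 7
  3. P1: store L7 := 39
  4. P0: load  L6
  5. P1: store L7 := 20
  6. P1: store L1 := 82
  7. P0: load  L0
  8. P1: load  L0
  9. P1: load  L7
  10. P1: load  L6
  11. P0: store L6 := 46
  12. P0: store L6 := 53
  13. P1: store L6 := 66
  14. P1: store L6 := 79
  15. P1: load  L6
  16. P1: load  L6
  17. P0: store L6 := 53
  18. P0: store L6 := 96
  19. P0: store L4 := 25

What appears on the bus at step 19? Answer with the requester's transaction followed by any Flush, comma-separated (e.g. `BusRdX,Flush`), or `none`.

[1] P1: store L6 := 53 | P0:I, P1:M(53) | bus: BusRdX
[2] P1: store L6 := 7 | P0:I, P1:M(7) | bus: none
[3] P1: store L7 := 39 | P0:I, P1:M(39) | bus: BusRdX
[4] P0: load  L6 | P0:S(7), P1:S(7) | bus: BusRd,Flush
[5] P1: store L7 := 20 | P0:I, P1:M(20) | bus: none
[6] P1: store L1 := 82 | P0:I, P1:M(82) | bus: BusRdX
[7] P0: load  L0 | P0:S(30), P1:I | bus: BusRd
[8] P1: load  L0 | P0:S(30), P1:S(30) | bus: BusRd
[9] P1: load  L7 | P0:I, P1:M(20) | bus: none
[10] P1: load  L6 | P0:S(7), P1:S(7) | bus: none
[11] P0: store L6 := 46 | P0:M(46), P1:I | bus: BusRdX
[12] P0: store L6 := 53 | P0:M(53), P1:I | bus: none
[13] P1: store L6 := 66 | P0:I, P1:M(66) | bus: BusRdX,Flush
[14] P1: store L6 := 79 | P0:I, P1:M(79) | bus: none
[15] P1: load  L6 | P0:I, P1:M(79) | bus: none
[16] P1: load  L6 | P0:I, P1:M(79) | bus: none
[17] P0: store L6 := 53 | P0:M(53), P1:I | bus: BusRdX,Flush
[18] P0: store L6 := 96 | P0:M(96), P1:I | bus: none
[19] P0: store L4 := 25 | P0:M(25), P1:I | bus: BusRdX

bus = BusRdX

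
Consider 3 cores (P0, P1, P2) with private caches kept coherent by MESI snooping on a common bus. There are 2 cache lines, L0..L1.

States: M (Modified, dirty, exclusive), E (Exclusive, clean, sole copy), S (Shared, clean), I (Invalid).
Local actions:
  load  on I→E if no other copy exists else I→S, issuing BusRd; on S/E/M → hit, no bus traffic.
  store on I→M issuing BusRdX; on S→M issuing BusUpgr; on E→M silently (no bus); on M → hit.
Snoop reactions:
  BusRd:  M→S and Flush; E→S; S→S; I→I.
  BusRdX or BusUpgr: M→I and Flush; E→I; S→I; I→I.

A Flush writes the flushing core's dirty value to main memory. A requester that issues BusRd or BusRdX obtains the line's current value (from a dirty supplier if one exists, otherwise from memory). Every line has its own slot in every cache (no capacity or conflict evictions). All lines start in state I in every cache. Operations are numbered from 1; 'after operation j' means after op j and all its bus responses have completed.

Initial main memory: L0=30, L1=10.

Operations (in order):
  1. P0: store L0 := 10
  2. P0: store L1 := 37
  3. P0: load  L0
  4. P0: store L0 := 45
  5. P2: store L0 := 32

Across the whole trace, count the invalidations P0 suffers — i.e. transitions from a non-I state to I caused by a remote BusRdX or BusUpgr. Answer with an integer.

1. P0: store L0 := 10  bus=[BusRdX]  L0: P0=M P1=I P2=I  mem[L0]=30
2. P0: store L1 := 37  bus=[BusRdX]  L1: P0=M P1=I P2=I  mem[L1]=10
3. P0: load  L0  bus=[-]  L0: P0=M P1=I P2=I  mem[L0]=30
4. P0: store L0 := 45  bus=[-]  L0: P0=M P1=I P2=I  mem[L0]=30
5. P2: store L0 := 32  bus=[BusRdX,Flush]  L0: P0=I P1=I P2=M  mem[L0]=45

invalidations = 1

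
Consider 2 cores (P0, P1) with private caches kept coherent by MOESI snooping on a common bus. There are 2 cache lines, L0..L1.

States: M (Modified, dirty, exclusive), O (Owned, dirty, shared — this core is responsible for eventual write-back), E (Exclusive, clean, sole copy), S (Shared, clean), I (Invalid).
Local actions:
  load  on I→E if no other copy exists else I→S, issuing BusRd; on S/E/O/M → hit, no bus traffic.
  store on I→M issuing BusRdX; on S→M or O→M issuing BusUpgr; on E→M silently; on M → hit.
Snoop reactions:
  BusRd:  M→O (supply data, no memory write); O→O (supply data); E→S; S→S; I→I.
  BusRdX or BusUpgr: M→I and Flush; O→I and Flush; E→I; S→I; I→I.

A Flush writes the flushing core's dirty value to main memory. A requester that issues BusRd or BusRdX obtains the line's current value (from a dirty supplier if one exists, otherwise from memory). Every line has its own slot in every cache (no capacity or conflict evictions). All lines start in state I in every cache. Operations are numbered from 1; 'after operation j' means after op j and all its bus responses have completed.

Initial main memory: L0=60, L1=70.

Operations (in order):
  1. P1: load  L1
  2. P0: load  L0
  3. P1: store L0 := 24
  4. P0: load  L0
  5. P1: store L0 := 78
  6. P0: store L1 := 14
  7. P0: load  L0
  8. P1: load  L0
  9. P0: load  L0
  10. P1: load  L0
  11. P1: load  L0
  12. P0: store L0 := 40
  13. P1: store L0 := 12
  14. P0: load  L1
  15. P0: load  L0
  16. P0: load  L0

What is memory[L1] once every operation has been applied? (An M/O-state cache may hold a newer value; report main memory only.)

step 1: P1: load  L1  ⟶  IE  (L1)  txn=BusRd  M[L1]=70
step 2: P0: load  L0  ⟶  EI  (L0)  txn=BusRd  M[L0]=60
step 3: P1: store L0 := 24  ⟶  IM  (L0)  txn=BusRdX  M[L0]=60
step 4: P0: load  L0  ⟶  SO  (L0)  txn=BusRd  M[L0]=60
step 5: P1: store L0 := 78  ⟶  IM  (L0)  txn=BusUpgr  M[L0]=60
step 6: P0: store L1 := 14  ⟶  MI  (L1)  txn=BusRdX  M[L1]=70
step 7: P0: load  L0  ⟶  SO  (L0)  txn=BusRd  M[L0]=60
step 8: P1: load  L0  ⟶  SO  (L0)  txn=∅  M[L0]=60
step 9: P0: load  L0  ⟶  SO  (L0)  txn=∅  M[L0]=60
step 10: P1: load  L0  ⟶  SO  (L0)  txn=∅  M[L0]=60
step 11: P1: load  L0  ⟶  SO  (L0)  txn=∅  M[L0]=60
step 12: P0: store L0 := 40  ⟶  MI  (L0)  txn=BusUpgr+Flush  M[L0]=78
step 13: P1: store L0 := 12  ⟶  IM  (L0)  txn=BusRdX+Flush  M[L0]=40
step 14: P0: load  L1  ⟶  MI  (L1)  txn=∅  M[L1]=70
step 15: P0: load  L0  ⟶  SO  (L0)  txn=BusRd  M[L0]=40
step 16: P0: load  L0  ⟶  SO  (L0)  txn=∅  M[L0]=40

memory[L1] = 70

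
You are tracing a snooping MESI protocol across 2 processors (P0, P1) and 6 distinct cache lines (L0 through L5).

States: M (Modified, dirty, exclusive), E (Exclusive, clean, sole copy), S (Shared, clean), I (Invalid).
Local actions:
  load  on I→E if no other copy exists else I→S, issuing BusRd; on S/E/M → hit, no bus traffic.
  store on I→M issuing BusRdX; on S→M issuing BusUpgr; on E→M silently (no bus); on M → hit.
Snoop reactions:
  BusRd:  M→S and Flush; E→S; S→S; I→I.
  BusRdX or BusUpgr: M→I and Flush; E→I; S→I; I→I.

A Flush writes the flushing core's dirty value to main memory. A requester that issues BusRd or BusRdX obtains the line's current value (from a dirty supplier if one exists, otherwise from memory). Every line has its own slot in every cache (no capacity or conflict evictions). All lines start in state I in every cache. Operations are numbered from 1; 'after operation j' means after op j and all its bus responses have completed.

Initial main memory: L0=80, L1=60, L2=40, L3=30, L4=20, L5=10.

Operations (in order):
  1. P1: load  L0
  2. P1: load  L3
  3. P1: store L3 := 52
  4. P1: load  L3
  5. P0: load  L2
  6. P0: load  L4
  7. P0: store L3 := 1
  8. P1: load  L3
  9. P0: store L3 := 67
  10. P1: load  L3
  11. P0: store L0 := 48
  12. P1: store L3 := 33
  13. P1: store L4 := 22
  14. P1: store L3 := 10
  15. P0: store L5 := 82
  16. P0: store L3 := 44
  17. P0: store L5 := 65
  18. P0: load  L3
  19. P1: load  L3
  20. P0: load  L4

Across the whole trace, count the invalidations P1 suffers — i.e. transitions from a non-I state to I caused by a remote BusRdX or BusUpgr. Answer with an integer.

invalidations = 4

  op1 P1: load  L0 → I/E on L0; bus BusRd; mem=80
  op2 P1: load  L3 → I/E on L3; bus BusRd; mem=30
  op3 P1: store L3 := 52 → I/M on L3; bus (none); mem=30
  op4 P1: load  L3 → I/M on L3; bus (none); mem=30
  op5 P0: load  L2 → E/I on L2; bus BusRd; mem=40
  op6 P0: load  L4 → E/I on L4; bus BusRd; mem=20
  op7 P0: store L3 := 1 → M/I on L3; bus BusRdX Flush; mem=52
  op8 P1: load  L3 → S/S on L3; bus BusRd Flush; mem=1
  op9 P0: store L3 := 67 → M/I on L3; bus BusUpgr; mem=1
  op10 P1: load  L3 → S/S on L3; bus BusRd Flush; mem=67
  op11 P0: store L0 := 48 → M/I on L0; bus BusRdX; mem=80
  op12 P1: store L3 := 33 → I/M on L3; bus BusUpgr; mem=67
  op13 P1: store L4 := 22 → I/M on L4; bus BusRdX; mem=20
  op14 P1: store L3 := 10 → I/M on L3; bus (none); mem=67
  op15 P0: store L5 := 82 → M/I on L5; bus BusRdX; mem=10
  op16 P0: store L3 := 44 → M/I on L3; bus BusRdX Flush; mem=10
  op17 P0: store L5 := 65 → M/I on L5; bus (none); mem=10
  op18 P0: load  L3 → M/I on L3; bus (none); mem=10
  op19 P1: load  L3 → S/S on L3; bus BusRd Flush; mem=44
  op20 P0: load  L4 → S/S on L4; bus BusRd Flush; mem=22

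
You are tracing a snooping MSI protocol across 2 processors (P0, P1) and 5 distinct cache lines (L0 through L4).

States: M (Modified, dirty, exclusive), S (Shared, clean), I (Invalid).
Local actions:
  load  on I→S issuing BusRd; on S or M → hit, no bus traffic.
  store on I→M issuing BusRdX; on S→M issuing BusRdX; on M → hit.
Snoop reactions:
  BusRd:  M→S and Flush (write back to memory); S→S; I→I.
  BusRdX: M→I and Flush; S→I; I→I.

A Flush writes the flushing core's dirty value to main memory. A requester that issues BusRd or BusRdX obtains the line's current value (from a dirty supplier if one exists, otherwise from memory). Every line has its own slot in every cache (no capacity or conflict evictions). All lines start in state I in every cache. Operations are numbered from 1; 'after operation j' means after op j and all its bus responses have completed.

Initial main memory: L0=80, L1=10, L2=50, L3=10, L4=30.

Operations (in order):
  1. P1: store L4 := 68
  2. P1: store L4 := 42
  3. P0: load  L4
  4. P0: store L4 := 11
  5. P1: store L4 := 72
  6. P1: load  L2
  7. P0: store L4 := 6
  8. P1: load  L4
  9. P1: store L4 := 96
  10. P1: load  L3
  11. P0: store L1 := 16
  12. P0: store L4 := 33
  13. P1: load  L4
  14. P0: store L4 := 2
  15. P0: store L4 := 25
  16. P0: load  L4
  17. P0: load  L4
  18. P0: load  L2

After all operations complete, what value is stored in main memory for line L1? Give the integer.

step 1: P1: store L4 := 68  ⟶  IM  (L4)  txn=BusRdX  M[L4]=30
step 2: P1: store L4 := 42  ⟶  IM  (L4)  txn=∅  M[L4]=30
step 3: P0: load  L4  ⟶  SS  (L4)  txn=BusRd+Flush  M[L4]=42
step 4: P0: store L4 := 11  ⟶  MI  (L4)  txn=BusRdX  M[L4]=42
step 5: P1: store L4 := 72  ⟶  IM  (L4)  txn=BusRdX+Flush  M[L4]=11
step 6: P1: load  L2  ⟶  IS  (L2)  txn=BusRd  M[L2]=50
step 7: P0: store L4 := 6  ⟶  MI  (L4)  txn=BusRdX+Flush  M[L4]=72
step 8: P1: load  L4  ⟶  SS  (L4)  txn=BusRd+Flush  M[L4]=6
step 9: P1: store L4 := 96  ⟶  IM  (L4)  txn=BusRdX  M[L4]=6
step 10: P1: load  L3  ⟶  IS  (L3)  txn=BusRd  M[L3]=10
step 11: P0: store L1 := 16  ⟶  MI  (L1)  txn=BusRdX  M[L1]=10
step 12: P0: store L4 := 33  ⟶  MI  (L4)  txn=BusRdX+Flush  M[L4]=96
step 13: P1: load  L4  ⟶  SS  (L4)  txn=BusRd+Flush  M[L4]=33
step 14: P0: store L4 := 2  ⟶  MI  (L4)  txn=BusRdX  M[L4]=33
step 15: P0: store L4 := 25  ⟶  MI  (L4)  txn=∅  M[L4]=33
step 16: P0: load  L4  ⟶  MI  (L4)  txn=∅  M[L4]=33
step 17: P0: load  L4  ⟶  MI  (L4)  txn=∅  M[L4]=33
step 18: P0: load  L2  ⟶  SS  (L2)  txn=BusRd  M[L2]=50

memory[L1] = 10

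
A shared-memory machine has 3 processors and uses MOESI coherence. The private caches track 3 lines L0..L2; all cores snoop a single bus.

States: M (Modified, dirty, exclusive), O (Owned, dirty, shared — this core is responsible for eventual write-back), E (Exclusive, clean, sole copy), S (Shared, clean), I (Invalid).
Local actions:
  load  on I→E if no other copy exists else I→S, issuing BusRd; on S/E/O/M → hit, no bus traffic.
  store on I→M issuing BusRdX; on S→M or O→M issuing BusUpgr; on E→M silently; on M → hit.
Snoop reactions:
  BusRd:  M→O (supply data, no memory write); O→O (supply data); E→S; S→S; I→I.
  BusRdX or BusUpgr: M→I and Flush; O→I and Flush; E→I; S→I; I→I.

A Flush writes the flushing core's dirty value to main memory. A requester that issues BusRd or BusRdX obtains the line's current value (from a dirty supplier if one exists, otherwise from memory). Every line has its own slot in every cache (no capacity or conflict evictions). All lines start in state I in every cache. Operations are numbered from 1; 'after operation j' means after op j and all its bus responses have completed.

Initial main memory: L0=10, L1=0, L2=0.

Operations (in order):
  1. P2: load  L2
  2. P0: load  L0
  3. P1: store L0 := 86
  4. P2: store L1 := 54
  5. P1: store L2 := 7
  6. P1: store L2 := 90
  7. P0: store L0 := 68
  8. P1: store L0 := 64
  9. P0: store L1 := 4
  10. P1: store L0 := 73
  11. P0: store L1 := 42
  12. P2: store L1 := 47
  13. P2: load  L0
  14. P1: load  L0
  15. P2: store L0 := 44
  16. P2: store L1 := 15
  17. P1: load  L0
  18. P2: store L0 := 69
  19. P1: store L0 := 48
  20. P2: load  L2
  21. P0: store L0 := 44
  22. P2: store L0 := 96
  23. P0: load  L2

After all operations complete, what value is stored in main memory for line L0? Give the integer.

1. P2: load  L2  bus=[BusRd]  L2: P0=I P1=I P2=E  mem[L2]=0
2. P0: load  L0  bus=[BusRd]  L0: P0=E P1=I P2=I  mem[L0]=10
3. P1: store L0 := 86  bus=[BusRdX]  L0: P0=I P1=M P2=I  mem[L0]=10
4. P2: store L1 := 54  bus=[BusRdX]  L1: P0=I P1=I P2=M  mem[L1]=0
5. P1: store L2 := 7  bus=[BusRdX]  L2: P0=I P1=M P2=I  mem[L2]=0
6. P1: store L2 := 90  bus=[-]  L2: P0=I P1=M P2=I  mem[L2]=0
7. P0: store L0 := 68  bus=[BusRdX,Flush]  L0: P0=M P1=I P2=I  mem[L0]=86
8. P1: store L0 := 64  bus=[BusRdX,Flush]  L0: P0=I P1=M P2=I  mem[L0]=68
9. P0: store L1 := 4  bus=[BusRdX,Flush]  L1: P0=M P1=I P2=I  mem[L1]=54
10. P1: store L0 := 73  bus=[-]  L0: P0=I P1=M P2=I  mem[L0]=68
11. P0: store L1 := 42  bus=[-]  L1: P0=M P1=I P2=I  mem[L1]=54
12. P2: store L1 := 47  bus=[BusRdX,Flush]  L1: P0=I P1=I P2=M  mem[L1]=42
13. P2: load  L0  bus=[BusRd]  L0: P0=I P1=O P2=S  mem[L0]=68
14. P1: load  L0  bus=[-]  L0: P0=I P1=O P2=S  mem[L0]=68
15. P2: store L0 := 44  bus=[BusUpgr,Flush]  L0: P0=I P1=I P2=M  mem[L0]=73
16. P2: store L1 := 15  bus=[-]  L1: P0=I P1=I P2=M  mem[L1]=42
17. P1: load  L0  bus=[BusRd]  L0: P0=I P1=S P2=O  mem[L0]=73
18. P2: store L0 := 69  bus=[BusUpgr]  L0: P0=I P1=I P2=M  mem[L0]=73
19. P1: store L0 := 48  bus=[BusRdX,Flush]  L0: P0=I P1=M P2=I  mem[L0]=69
20. P2: load  L2  bus=[BusRd]  L2: P0=I P1=O P2=S  mem[L2]=0
21. P0: store L0 := 44  bus=[BusRdX,Flush]  L0: P0=M P1=I P2=I  mem[L0]=48
22. P2: store L0 := 96  bus=[BusRdX,Flush]  L0: P0=I P1=I P2=M  mem[L0]=44
23. P0: load  L2  bus=[BusRd]  L2: P0=S P1=O P2=S  mem[L2]=0

memory[L0] = 44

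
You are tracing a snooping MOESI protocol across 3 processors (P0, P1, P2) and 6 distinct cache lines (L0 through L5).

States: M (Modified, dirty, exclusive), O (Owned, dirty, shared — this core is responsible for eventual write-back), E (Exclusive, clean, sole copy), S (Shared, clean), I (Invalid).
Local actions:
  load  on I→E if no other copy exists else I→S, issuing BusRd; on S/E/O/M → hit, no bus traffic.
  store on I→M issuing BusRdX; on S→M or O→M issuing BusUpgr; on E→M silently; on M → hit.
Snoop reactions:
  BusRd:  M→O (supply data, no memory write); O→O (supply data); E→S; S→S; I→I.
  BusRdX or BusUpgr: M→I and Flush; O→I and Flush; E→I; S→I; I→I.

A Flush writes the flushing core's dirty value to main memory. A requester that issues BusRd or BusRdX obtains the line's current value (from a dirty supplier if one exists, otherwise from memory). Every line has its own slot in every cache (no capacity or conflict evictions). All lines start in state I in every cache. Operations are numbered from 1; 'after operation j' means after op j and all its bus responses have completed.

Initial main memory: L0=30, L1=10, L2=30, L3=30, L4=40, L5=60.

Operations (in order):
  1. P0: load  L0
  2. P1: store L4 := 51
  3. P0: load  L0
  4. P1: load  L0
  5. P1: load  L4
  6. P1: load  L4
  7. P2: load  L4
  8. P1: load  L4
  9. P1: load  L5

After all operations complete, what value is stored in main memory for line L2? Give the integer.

memory[L2] = 30

step 1: P0: load  L0  ⟶  EII  (L0)  txn=BusRd  M[L0]=30
step 2: P1: store L4 := 51  ⟶  IMI  (L4)  txn=BusRdX  M[L4]=40
step 3: P0: load  L0  ⟶  EII  (L0)  txn=∅  M[L0]=30
step 4: P1: load  L0  ⟶  SSI  (L0)  txn=BusRd  M[L0]=30
step 5: P1: load  L4  ⟶  IMI  (L4)  txn=∅  M[L4]=40
step 6: P1: load  L4  ⟶  IMI  (L4)  txn=∅  M[L4]=40
step 7: P2: load  L4  ⟶  IOS  (L4)  txn=BusRd  M[L4]=40
step 8: P1: load  L4  ⟶  IOS  (L4)  txn=∅  M[L4]=40
step 9: P1: load  L5  ⟶  IEI  (L5)  txn=BusRd  M[L5]=60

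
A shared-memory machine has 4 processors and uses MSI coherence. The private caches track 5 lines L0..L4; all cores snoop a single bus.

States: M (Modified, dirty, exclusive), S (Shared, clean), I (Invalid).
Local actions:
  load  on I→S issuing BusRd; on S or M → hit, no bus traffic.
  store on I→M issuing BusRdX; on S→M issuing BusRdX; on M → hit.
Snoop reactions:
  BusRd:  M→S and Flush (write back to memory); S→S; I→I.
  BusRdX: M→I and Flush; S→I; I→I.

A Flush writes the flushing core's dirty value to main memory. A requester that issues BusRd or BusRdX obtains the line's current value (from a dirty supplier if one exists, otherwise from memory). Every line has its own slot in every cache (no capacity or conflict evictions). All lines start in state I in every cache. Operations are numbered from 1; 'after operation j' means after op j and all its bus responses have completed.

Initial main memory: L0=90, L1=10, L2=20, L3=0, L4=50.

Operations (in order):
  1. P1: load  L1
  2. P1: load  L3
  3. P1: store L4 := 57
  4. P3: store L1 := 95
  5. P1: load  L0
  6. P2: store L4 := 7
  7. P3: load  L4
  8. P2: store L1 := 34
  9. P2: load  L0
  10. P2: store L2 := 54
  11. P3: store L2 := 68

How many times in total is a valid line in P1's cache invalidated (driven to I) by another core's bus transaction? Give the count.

invalidations = 2

  op1 P1: load  L1 → I/S/I/I on L1; bus BusRd; mem=10
  op2 P1: load  L3 → I/S/I/I on L3; bus BusRd; mem=0
  op3 P1: store L4 := 57 → I/M/I/I on L4; bus BusRdX; mem=50
  op4 P3: store L1 := 95 → I/I/I/M on L1; bus BusRdX; mem=10
  op5 P1: load  L0 → I/S/I/I on L0; bus BusRd; mem=90
  op6 P2: store L4 := 7 → I/I/M/I on L4; bus BusRdX Flush; mem=57
  op7 P3: load  L4 → I/I/S/S on L4; bus BusRd Flush; mem=7
  op8 P2: store L1 := 34 → I/I/M/I on L1; bus BusRdX Flush; mem=95
  op9 P2: load  L0 → I/S/S/I on L0; bus BusRd; mem=90
  op10 P2: store L2 := 54 → I/I/M/I on L2; bus BusRdX; mem=20
  op11 P3: store L2 := 68 → I/I/I/M on L2; bus BusRdX Flush; mem=54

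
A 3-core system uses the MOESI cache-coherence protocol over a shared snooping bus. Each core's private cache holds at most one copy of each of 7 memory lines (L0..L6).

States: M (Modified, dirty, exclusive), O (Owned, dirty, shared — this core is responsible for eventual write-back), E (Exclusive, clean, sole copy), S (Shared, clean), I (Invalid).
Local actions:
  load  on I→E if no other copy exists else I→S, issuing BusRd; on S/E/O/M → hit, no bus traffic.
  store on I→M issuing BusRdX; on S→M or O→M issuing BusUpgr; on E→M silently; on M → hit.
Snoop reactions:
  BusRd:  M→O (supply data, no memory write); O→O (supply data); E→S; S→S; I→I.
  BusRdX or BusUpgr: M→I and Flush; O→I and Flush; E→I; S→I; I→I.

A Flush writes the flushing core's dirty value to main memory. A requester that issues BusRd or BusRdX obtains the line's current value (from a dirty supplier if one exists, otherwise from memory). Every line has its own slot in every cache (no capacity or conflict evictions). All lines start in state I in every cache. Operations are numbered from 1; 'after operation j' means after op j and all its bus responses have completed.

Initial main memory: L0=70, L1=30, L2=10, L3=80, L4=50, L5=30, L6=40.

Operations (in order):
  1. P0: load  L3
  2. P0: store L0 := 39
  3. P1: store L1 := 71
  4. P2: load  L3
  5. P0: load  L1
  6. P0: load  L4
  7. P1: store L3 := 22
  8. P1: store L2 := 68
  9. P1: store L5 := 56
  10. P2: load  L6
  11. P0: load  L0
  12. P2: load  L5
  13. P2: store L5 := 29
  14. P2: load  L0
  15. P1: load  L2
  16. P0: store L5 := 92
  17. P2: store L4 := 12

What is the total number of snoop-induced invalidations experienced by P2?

invalidations = 2

[1] P0: load  L3 | P0:E(80), P1:I, P2:I | bus: BusRd
[2] P0: store L0 := 39 | P0:M(39), P1:I, P2:I | bus: BusRdX
[3] P1: store L1 := 71 | P0:I, P1:M(71), P2:I | bus: BusRdX
[4] P2: load  L3 | P0:S(80), P1:I, P2:S(80) | bus: BusRd
[5] P0: load  L1 | P0:S(71), P1:O(71), P2:I | bus: BusRd
[6] P0: load  L4 | P0:E(50), P1:I, P2:I | bus: BusRd
[7] P1: store L3 := 22 | P0:I, P1:M(22), P2:I | bus: BusRdX
[8] P1: store L2 := 68 | P0:I, P1:M(68), P2:I | bus: BusRdX
[9] P1: store L5 := 56 | P0:I, P1:M(56), P2:I | bus: BusRdX
[10] P2: load  L6 | P0:I, P1:I, P2:E(40) | bus: BusRd
[11] P0: load  L0 | P0:M(39), P1:I, P2:I | bus: none
[12] P2: load  L5 | P0:I, P1:O(56), P2:S(56) | bus: BusRd
[13] P2: store L5 := 29 | P0:I, P1:I, P2:M(29) | bus: BusUpgr,Flush
[14] P2: load  L0 | P0:O(39), P1:I, P2:S(39) | bus: BusRd
[15] P1: load  L2 | P0:I, P1:M(68), P2:I | bus: none
[16] P0: store L5 := 92 | P0:M(92), P1:I, P2:I | bus: BusRdX,Flush
[17] P2: store L4 := 12 | P0:I, P1:I, P2:M(12) | bus: BusRdX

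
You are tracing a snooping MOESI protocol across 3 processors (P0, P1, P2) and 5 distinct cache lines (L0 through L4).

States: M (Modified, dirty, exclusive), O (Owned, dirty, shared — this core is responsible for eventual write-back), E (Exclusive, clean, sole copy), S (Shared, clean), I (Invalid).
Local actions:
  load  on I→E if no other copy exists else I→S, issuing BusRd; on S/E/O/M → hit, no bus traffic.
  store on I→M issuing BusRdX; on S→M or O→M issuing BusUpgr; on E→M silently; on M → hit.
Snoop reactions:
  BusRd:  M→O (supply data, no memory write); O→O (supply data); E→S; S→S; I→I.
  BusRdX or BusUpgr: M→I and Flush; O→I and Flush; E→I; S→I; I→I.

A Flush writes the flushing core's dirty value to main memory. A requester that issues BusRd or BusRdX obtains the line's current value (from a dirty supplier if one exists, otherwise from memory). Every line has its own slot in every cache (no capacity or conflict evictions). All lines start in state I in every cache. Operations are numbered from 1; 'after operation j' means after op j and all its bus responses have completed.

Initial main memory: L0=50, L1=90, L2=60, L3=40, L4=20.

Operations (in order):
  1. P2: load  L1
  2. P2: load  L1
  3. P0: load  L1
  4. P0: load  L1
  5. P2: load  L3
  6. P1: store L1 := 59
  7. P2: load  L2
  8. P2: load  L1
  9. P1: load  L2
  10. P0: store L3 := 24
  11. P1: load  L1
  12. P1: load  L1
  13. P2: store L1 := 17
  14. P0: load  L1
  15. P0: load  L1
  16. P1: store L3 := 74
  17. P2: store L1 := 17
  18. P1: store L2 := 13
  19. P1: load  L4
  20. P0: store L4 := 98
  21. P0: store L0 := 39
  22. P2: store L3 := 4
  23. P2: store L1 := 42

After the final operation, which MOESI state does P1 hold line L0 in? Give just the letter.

state = I

[1] P2: load  L1 | P0:I, P1:I, P2:E(90) | bus: BusRd
[2] P2: load  L1 | P0:I, P1:I, P2:E(90) | bus: none
[3] P0: load  L1 | P0:S(90), P1:I, P2:S(90) | bus: BusRd
[4] P0: load  L1 | P0:S(90), P1:I, P2:S(90) | bus: none
[5] P2: load  L3 | P0:I, P1:I, P2:E(40) | bus: BusRd
[6] P1: store L1 := 59 | P0:I, P1:M(59), P2:I | bus: BusRdX
[7] P2: load  L2 | P0:I, P1:I, P2:E(60) | bus: BusRd
[8] P2: load  L1 | P0:I, P1:O(59), P2:S(59) | bus: BusRd
[9] P1: load  L2 | P0:I, P1:S(60), P2:S(60) | bus: BusRd
[10] P0: store L3 := 24 | P0:M(24), P1:I, P2:I | bus: BusRdX
[11] P1: load  L1 | P0:I, P1:O(59), P2:S(59) | bus: none
[12] P1: load  L1 | P0:I, P1:O(59), P2:S(59) | bus: none
[13] P2: store L1 := 17 | P0:I, P1:I, P2:M(17) | bus: BusUpgr,Flush
[14] P0: load  L1 | P0:S(17), P1:I, P2:O(17) | bus: BusRd
[15] P0: load  L1 | P0:S(17), P1:I, P2:O(17) | bus: none
[16] P1: store L3 := 74 | P0:I, P1:M(74), P2:I | bus: BusRdX,Flush
[17] P2: store L1 := 17 | P0:I, P1:I, P2:M(17) | bus: BusUpgr
[18] P1: store L2 := 13 | P0:I, P1:M(13), P2:I | bus: BusUpgr
[19] P1: load  L4 | P0:I, P1:E(20), P2:I | bus: BusRd
[20] P0: store L4 := 98 | P0:M(98), P1:I, P2:I | bus: BusRdX
[21] P0: store L0 := 39 | P0:M(39), P1:I, P2:I | bus: BusRdX
[22] P2: store L3 := 4 | P0:I, P1:I, P2:M(4) | bus: BusRdX,Flush
[23] P2: store L1 := 42 | P0:I, P1:I, P2:M(42) | bus: none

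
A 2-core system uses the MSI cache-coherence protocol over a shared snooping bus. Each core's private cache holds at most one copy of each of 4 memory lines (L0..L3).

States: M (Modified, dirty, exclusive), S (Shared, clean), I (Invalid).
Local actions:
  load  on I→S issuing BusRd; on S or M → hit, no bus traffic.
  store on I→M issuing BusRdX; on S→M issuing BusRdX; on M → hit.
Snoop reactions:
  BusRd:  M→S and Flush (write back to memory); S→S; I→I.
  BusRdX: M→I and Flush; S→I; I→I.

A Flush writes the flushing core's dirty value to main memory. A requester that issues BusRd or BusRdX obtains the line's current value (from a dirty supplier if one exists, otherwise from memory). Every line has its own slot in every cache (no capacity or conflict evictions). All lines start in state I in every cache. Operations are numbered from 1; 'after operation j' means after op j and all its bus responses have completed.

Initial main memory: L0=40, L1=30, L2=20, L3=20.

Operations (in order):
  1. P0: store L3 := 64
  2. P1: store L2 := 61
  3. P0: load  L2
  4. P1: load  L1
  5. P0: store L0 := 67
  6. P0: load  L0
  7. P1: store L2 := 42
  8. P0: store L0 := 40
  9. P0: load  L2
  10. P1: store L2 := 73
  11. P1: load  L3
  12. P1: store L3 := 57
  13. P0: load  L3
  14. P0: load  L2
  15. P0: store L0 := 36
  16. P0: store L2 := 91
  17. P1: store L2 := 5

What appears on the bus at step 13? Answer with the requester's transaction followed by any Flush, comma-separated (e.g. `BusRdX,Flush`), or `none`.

bus = BusRd,Flush

  op1 P0: store L3 := 64 → M/I on L3; bus BusRdX; mem=20
  op2 P1: store L2 := 61 → I/M on L2; bus BusRdX; mem=20
  op3 P0: load  L2 → S/S on L2; bus BusRd Flush; mem=61
  op4 P1: load  L1 → I/S on L1; bus BusRd; mem=30
  op5 P0: store L0 := 67 → M/I on L0; bus BusRdX; mem=40
  op6 P0: load  L0 → M/I on L0; bus (none); mem=40
  op7 P1: store L2 := 42 → I/M on L2; bus BusRdX; mem=61
  op8 P0: store L0 := 40 → M/I on L0; bus (none); mem=40
  op9 P0: load  L2 → S/S on L2; bus BusRd Flush; mem=42
  op10 P1: store L2 := 73 → I/M on L2; bus BusRdX; mem=42
  op11 P1: load  L3 → S/S on L3; bus BusRd Flush; mem=64
  op12 P1: store L3 := 57 → I/M on L3; bus BusRdX; mem=64
  op13 P0: load  L3 → S/S on L3; bus BusRd Flush; mem=57
  op14 P0: load  L2 → S/S on L2; bus BusRd Flush; mem=73
  op15 P0: store L0 := 36 → M/I on L0; bus (none); mem=40
  op16 P0: store L2 := 91 → M/I on L2; bus BusRdX; mem=73
  op17 P1: store L2 := 5 → I/M on L2; bus BusRdX Flush; mem=91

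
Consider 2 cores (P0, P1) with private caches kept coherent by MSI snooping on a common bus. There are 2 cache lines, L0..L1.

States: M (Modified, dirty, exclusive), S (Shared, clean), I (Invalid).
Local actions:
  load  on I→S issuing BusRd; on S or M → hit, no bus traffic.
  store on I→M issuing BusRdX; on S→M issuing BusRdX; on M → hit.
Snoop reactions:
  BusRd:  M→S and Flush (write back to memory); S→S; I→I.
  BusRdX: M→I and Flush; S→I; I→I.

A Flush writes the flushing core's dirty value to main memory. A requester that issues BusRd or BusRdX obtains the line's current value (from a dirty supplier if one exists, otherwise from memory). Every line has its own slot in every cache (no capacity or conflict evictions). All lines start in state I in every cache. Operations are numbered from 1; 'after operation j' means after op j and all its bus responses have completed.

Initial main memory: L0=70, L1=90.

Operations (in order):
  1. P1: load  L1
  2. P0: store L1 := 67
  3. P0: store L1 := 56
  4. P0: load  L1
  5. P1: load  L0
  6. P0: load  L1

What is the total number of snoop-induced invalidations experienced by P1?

invalidations = 1

step 1: P1: load  L1  ⟶  IS  (L1)  txn=BusRd  M[L1]=90
step 2: P0: store L1 := 67  ⟶  MI  (L1)  txn=BusRdX  M[L1]=90
step 3: P0: store L1 := 56  ⟶  MI  (L1)  txn=∅  M[L1]=90
step 4: P0: load  L1  ⟶  MI  (L1)  txn=∅  M[L1]=90
step 5: P1: load  L0  ⟶  IS  (L0)  txn=BusRd  M[L0]=70
step 6: P0: load  L1  ⟶  MI  (L1)  txn=∅  M[L1]=90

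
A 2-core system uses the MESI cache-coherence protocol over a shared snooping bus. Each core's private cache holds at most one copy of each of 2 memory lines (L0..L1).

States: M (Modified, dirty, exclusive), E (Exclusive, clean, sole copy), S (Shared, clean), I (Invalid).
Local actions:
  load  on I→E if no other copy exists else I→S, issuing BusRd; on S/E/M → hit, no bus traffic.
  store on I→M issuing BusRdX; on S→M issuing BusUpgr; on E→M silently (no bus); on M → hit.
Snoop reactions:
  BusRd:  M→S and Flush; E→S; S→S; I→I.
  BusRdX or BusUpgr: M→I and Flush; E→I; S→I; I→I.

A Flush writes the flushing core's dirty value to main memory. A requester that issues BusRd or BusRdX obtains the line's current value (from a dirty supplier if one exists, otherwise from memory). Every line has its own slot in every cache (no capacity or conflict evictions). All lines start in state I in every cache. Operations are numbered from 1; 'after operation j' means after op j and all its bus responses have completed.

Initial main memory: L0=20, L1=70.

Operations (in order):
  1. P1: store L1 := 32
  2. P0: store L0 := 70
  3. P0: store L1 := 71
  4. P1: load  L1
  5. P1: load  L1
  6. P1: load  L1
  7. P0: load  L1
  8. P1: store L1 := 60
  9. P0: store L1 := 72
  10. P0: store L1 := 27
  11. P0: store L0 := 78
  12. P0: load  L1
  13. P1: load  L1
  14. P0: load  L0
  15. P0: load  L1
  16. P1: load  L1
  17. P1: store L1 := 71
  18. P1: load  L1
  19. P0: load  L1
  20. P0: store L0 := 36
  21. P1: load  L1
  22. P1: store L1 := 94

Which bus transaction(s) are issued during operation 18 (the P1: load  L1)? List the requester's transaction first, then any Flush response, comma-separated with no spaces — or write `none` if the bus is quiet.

bus = none

step 1: P1: store L1 := 32  ⟶  IM  (L1)  txn=BusRdX  M[L1]=70
step 2: P0: store L0 := 70  ⟶  MI  (L0)  txn=BusRdX  M[L0]=20
step 3: P0: store L1 := 71  ⟶  MI  (L1)  txn=BusRdX+Flush  M[L1]=32
step 4: P1: load  L1  ⟶  SS  (L1)  txn=BusRd+Flush  M[L1]=71
step 5: P1: load  L1  ⟶  SS  (L1)  txn=∅  M[L1]=71
step 6: P1: load  L1  ⟶  SS  (L1)  txn=∅  M[L1]=71
step 7: P0: load  L1  ⟶  SS  (L1)  txn=∅  M[L1]=71
step 8: P1: store L1 := 60  ⟶  IM  (L1)  txn=BusUpgr  M[L1]=71
step 9: P0: store L1 := 72  ⟶  MI  (L1)  txn=BusRdX+Flush  M[L1]=60
step 10: P0: store L1 := 27  ⟶  MI  (L1)  txn=∅  M[L1]=60
step 11: P0: store L0 := 78  ⟶  MI  (L0)  txn=∅  M[L0]=20
step 12: P0: load  L1  ⟶  MI  (L1)  txn=∅  M[L1]=60
step 13: P1: load  L1  ⟶  SS  (L1)  txn=BusRd+Flush  M[L1]=27
step 14: P0: load  L0  ⟶  MI  (L0)  txn=∅  M[L0]=20
step 15: P0: load  L1  ⟶  SS  (L1)  txn=∅  M[L1]=27
step 16: P1: load  L1  ⟶  SS  (L1)  txn=∅  M[L1]=27
step 17: P1: store L1 := 71  ⟶  IM  (L1)  txn=BusUpgr  M[L1]=27
step 18: P1: load  L1  ⟶  IM  (L1)  txn=∅  M[L1]=27
step 19: P0: load  L1  ⟶  SS  (L1)  txn=BusRd+Flush  M[L1]=71
step 20: P0: store L0 := 36  ⟶  MI  (L0)  txn=∅  M[L0]=20
step 21: P1: load  L1  ⟶  SS  (L1)  txn=∅  M[L1]=71
step 22: P1: store L1 := 94  ⟶  IM  (L1)  txn=BusUpgr  M[L1]=71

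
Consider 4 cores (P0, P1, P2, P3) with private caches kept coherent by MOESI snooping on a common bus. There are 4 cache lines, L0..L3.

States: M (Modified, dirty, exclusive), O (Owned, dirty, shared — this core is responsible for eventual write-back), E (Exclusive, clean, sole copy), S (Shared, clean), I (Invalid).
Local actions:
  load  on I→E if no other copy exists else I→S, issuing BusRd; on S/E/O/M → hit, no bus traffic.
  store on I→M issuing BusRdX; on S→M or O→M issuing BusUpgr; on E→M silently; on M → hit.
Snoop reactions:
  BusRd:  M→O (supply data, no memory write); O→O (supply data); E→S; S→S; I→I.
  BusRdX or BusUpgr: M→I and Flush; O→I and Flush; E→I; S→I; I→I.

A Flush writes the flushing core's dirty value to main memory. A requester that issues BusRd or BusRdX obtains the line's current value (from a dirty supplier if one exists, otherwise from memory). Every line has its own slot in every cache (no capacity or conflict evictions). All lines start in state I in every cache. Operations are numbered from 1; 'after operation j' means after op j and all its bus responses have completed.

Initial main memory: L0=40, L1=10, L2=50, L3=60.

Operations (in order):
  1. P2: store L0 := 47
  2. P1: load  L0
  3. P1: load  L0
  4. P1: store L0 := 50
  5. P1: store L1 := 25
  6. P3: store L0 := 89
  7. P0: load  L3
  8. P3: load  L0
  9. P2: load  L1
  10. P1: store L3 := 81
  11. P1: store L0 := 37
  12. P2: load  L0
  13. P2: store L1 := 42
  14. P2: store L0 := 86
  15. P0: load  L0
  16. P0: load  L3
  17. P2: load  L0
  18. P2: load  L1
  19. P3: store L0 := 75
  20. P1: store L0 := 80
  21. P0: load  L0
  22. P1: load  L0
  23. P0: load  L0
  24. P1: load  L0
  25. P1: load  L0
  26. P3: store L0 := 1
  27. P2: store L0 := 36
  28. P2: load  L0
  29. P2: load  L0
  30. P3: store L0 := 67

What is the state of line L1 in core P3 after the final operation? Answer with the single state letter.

1. P2: store L0 := 47  bus=[BusRdX]  L0: P0=I P1=I P2=M P3=I  mem[L0]=40
2. P1: load  L0  bus=[BusRd]  L0: P0=I P1=S P2=O P3=I  mem[L0]=40
3. P1: load  L0  bus=[-]  L0: P0=I P1=S P2=O P3=I  mem[L0]=40
4. P1: store L0 := 50  bus=[BusUpgr,Flush]  L0: P0=I P1=M P2=I P3=I  mem[L0]=47
5. P1: store L1 := 25  bus=[BusRdX]  L1: P0=I P1=M P2=I P3=I  mem[L1]=10
6. P3: store L0 := 89  bus=[BusRdX,Flush]  L0: P0=I P1=I P2=I P3=M  mem[L0]=50
7. P0: load  L3  bus=[BusRd]  L3: P0=E P1=I P2=I P3=I  mem[L3]=60
8. P3: load  L0  bus=[-]  L0: P0=I P1=I P2=I P3=M  mem[L0]=50
9. P2: load  L1  bus=[BusRd]  L1: P0=I P1=O P2=S P3=I  mem[L1]=10
10. P1: store L3 := 81  bus=[BusRdX]  L3: P0=I P1=M P2=I P3=I  mem[L3]=60
11. P1: store L0 := 37  bus=[BusRdX,Flush]  L0: P0=I P1=M P2=I P3=I  mem[L0]=89
12. P2: load  L0  bus=[BusRd]  L0: P0=I P1=O P2=S P3=I  mem[L0]=89
13. P2: store L1 := 42  bus=[BusUpgr,Flush]  L1: P0=I P1=I P2=M P3=I  mem[L1]=25
14. P2: store L0 := 86  bus=[BusUpgr,Flush]  L0: P0=I P1=I P2=M P3=I  mem[L0]=37
15. P0: load  L0  bus=[BusRd]  L0: P0=S P1=I P2=O P3=I  mem[L0]=37
16. P0: load  L3  bus=[BusRd]  L3: P0=S P1=O P2=I P3=I  mem[L3]=60
17. P2: load  L0  bus=[-]  L0: P0=S P1=I P2=O P3=I  mem[L0]=37
18. P2: load  L1  bus=[-]  L1: P0=I P1=I P2=M P3=I  mem[L1]=25
19. P3: store L0 := 75  bus=[BusRdX,Flush]  L0: P0=I P1=I P2=I P3=M  mem[L0]=86
20. P1: store L0 := 80  bus=[BusRdX,Flush]  L0: P0=I P1=M P2=I P3=I  mem[L0]=75
21. P0: load  L0  bus=[BusRd]  L0: P0=S P1=O P2=I P3=I  mem[L0]=75
22. P1: load  L0  bus=[-]  L0: P0=S P1=O P2=I P3=I  mem[L0]=75
23. P0: load  L0  bus=[-]  L0: P0=S P1=O P2=I P3=I  mem[L0]=75
24. P1: load  L0  bus=[-]  L0: P0=S P1=O P2=I P3=I  mem[L0]=75
25. P1: load  L0  bus=[-]  L0: P0=S P1=O P2=I P3=I  mem[L0]=75
26. P3: store L0 := 1  bus=[BusRdX,Flush]  L0: P0=I P1=I P2=I P3=M  mem[L0]=80
27. P2: store L0 := 36  bus=[BusRdX,Flush]  L0: P0=I P1=I P2=M P3=I  mem[L0]=1
28. P2: load  L0  bus=[-]  L0: P0=I P1=I P2=M P3=I  mem[L0]=1
29. P2: load  L0  bus=[-]  L0: P0=I P1=I P2=M P3=I  mem[L0]=1
30. P3: store L0 := 67  bus=[BusRdX,Flush]  L0: P0=I P1=I P2=I P3=M  mem[L0]=36

state = I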